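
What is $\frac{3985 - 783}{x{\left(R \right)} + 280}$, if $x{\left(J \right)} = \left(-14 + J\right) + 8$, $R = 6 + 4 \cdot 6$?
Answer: $\frac{1601}{152} \approx 10.533$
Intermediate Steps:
$R = 30$ ($R = 6 + 24 = 30$)
$x{\left(J \right)} = -6 + J$
$\frac{3985 - 783}{x{\left(R \right)} + 280} = \frac{3985 - 783}{\left(-6 + 30\right) + 280} = \frac{3202}{24 + 280} = \frac{3202}{304} = 3202 \cdot \frac{1}{304} = \frac{1601}{152}$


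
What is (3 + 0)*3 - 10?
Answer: -1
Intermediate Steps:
(3 + 0)*3 - 10 = 3*3 - 10 = 9 - 10 = -1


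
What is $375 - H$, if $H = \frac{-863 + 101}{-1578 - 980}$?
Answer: $\frac{479244}{1279} \approx 374.7$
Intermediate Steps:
$H = \frac{381}{1279}$ ($H = - \frac{762}{-2558} = \left(-762\right) \left(- \frac{1}{2558}\right) = \frac{381}{1279} \approx 0.29789$)
$375 - H = 375 - \frac{381}{1279} = \frac{479244}{1279}$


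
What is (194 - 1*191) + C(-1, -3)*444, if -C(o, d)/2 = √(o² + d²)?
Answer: 3 - 888*√10 ≈ -2805.1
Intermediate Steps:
C(o, d) = -2*√(d² + o²) (C(o, d) = -2*√(o² + d²) = -2*√(d² + o²))
(194 - 1*191) + C(-1, -3)*444 = (194 - 1*191) - 2*√((-3)² + (-1)²)*444 = (194 - 191) - 2*√(9 + 1)*444 = 3 - 2*√10*444 = 3 - 888*√10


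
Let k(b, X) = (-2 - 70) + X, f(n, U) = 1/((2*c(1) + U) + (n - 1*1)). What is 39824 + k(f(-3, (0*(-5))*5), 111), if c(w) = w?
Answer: 39863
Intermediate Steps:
f(n, U) = 1/(1 + U + n) (f(n, U) = 1/((2*1 + U) + (n - 1*1)) = 1/((2 + U) + (n - 1)) = 1/((2 + U) + (-1 + n)) = 1/(1 + U + n))
k(b, X) = -72 + X
39824 + k(f(-3, (0*(-5))*5), 111) = 39824 + (-72 + 111) = 39824 + 39 = 39863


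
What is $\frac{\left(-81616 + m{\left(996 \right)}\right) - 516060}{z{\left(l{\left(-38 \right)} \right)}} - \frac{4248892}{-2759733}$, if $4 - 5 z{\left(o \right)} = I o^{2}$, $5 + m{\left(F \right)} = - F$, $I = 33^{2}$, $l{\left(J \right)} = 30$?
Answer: $\frac{12425265419837}{2704803274368} \approx 4.5938$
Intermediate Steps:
$I = 1089$
$m{\left(F \right)} = -5 - F$
$z{\left(o \right)} = \frac{4}{5} - \frac{1089 o^{2}}{5}$
$\frac{\left(-81616 + m{\left(996 \right)}\right) - 516060}{z{\left(l{\left(-38 \right)} \right)}} - \frac{4248892}{-2759733} = \frac{\left(-81616 - 1001\right) - 516060}{\frac{4}{5} - \frac{1089 \cdot 30^{2}}{5}} - \frac{4248892}{-2759733} = \frac{\left(-81616 - 1001\right) - 516060}{\frac{4}{5} - 196020} - - \frac{4248892}{2759733} = \frac{\left(-81616 - 1001\right) - 516060}{\frac{4}{5} - 196020} + \frac{4248892}{2759733} = \frac{-82617 - 516060}{- \frac{980096}{5}} + \frac{4248892}{2759733} = \left(-598677\right) \left(- \frac{5}{980096}\right) + \frac{4248892}{2759733} = \frac{2993385}{980096} + \frac{4248892}{2759733} = \frac{12425265419837}{2704803274368}$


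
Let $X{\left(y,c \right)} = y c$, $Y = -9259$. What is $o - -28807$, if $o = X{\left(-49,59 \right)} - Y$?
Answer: $35175$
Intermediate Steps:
$X{\left(y,c \right)} = c y$
$o = 6368$ ($o = 59 \left(-49\right) - -9259 = -2891 + 9259 = 6368$)
$o - -28807 = 6368 - -28807 = 6368 + 28807 = 35175$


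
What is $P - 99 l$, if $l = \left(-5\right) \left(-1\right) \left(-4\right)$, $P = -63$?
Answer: $1917$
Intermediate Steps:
$l = -20$ ($l = 5 \left(-4\right) = -20$)
$P - 99 l = -63 - -1980 = -63 + 1980 = 1917$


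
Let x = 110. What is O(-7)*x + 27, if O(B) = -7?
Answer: -743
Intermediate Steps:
O(-7)*x + 27 = -7*110 + 27 = -770 + 27 = -743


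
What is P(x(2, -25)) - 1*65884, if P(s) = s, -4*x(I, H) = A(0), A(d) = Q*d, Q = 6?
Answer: -65884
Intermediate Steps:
A(d) = 6*d
x(I, H) = 0 (x(I, H) = -3*0/2 = -¼*0 = 0)
P(x(2, -25)) - 1*65884 = 0 - 1*65884 = 0 - 65884 = -65884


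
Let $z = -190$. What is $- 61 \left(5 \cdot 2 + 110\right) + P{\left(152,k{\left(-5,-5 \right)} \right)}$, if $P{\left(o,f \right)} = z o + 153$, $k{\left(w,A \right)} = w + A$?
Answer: $-36047$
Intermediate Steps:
$k{\left(w,A \right)} = A + w$
$P{\left(o,f \right)} = 153 - 190 o$ ($P{\left(o,f \right)} = - 190 o + 153 = 153 - 190 o$)
$- 61 \left(5 \cdot 2 + 110\right) + P{\left(152,k{\left(-5,-5 \right)} \right)} = - 61 \left(5 \cdot 2 + 110\right) + \left(153 - 28880\right) = - 61 \left(10 + 110\right) + \left(153 - 28880\right) = \left(-61\right) 120 - 28727 = -7320 - 28727 = -36047$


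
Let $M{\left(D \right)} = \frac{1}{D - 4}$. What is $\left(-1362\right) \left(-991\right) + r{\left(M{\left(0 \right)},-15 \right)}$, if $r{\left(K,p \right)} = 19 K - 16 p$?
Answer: $\frac{5399909}{4} \approx 1.35 \cdot 10^{6}$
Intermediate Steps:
$M{\left(D \right)} = \frac{1}{-4 + D}$
$r{\left(K,p \right)} = - 16 p + 19 K$
$\left(-1362\right) \left(-991\right) + r{\left(M{\left(0 \right)},-15 \right)} = \left(-1362\right) \left(-991\right) + \left(\left(-16\right) \left(-15\right) + \frac{19}{-4 + 0}\right) = 1349742 + \left(240 + \frac{19}{-4}\right) = 1349742 + \left(240 + 19 \left(- \frac{1}{4}\right)\right) = 1349742 + \left(240 - \frac{19}{4}\right) = 1349742 + \frac{941}{4} = \frac{5399909}{4}$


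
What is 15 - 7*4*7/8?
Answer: -19/2 ≈ -9.5000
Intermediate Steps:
15 - 7*4*7/8 = 15 - 28*7*(1/8) = 15 - 28*7/8 = 15 - 1*49/2 = 15 - 49/2 = -19/2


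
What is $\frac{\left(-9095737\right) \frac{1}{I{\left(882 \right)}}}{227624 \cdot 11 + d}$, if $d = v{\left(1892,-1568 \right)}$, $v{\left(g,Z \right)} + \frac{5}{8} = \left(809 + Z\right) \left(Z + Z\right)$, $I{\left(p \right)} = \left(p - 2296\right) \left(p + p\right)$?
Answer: $\frac{1299391}{1740337086159} \approx 7.4663 \cdot 10^{-7}$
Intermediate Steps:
$I{\left(p \right)} = 2 p \left(-2296 + p\right)$ ($I{\left(p \right)} = \left(-2296 + p\right) 2 p = 2 p \left(-2296 + p\right)$)
$v{\left(g,Z \right)} = - \frac{5}{8} + 2 Z \left(809 + Z\right)$ ($v{\left(g,Z \right)} = - \frac{5}{8} + \left(809 + Z\right) \left(Z + Z\right) = - \frac{5}{8} + \left(809 + Z\right) 2 Z = - \frac{5}{8} + 2 Z \left(809 + Z\right)$)
$d = \frac{19041787}{8}$ ($d = - \frac{5}{8} + 2 \left(-1568\right)^{2} + 1618 \left(-1568\right) = - \frac{5}{8} + 2 \cdot 2458624 - 2537024 = - \frac{5}{8} + 4917248 - 2537024 = \frac{19041787}{8} \approx 2.3802 \cdot 10^{6}$)
$\frac{\left(-9095737\right) \frac{1}{I{\left(882 \right)}}}{227624 \cdot 11 + d} = \frac{\left(-9095737\right) \frac{1}{2 \cdot 882 \left(-2296 + 882\right)}}{227624 \cdot 11 + \frac{19041787}{8}} = \frac{\left(-9095737\right) \frac{1}{2 \cdot 882 \left(-1414\right)}}{2503864 + \frac{19041787}{8}} = \frac{\left(-9095737\right) \frac{1}{-2494296}}{\frac{39072699}{8}} = \left(-9095737\right) \left(- \frac{1}{2494296}\right) \frac{8}{39072699} = \frac{1299391}{356328} \cdot \frac{8}{39072699} = \frac{1299391}{1740337086159}$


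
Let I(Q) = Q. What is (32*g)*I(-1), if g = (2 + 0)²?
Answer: -128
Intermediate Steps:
g = 4 (g = 2² = 4)
(32*g)*I(-1) = (32*4)*(-1) = 128*(-1) = -128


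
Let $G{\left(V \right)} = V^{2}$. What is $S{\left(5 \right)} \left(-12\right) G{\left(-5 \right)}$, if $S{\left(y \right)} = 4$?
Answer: $-1200$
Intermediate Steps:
$S{\left(5 \right)} \left(-12\right) G{\left(-5 \right)} = 4 \left(-12\right) \left(-5\right)^{2} = \left(-48\right) 25 = -1200$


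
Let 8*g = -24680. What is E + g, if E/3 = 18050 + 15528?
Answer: 97649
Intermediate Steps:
g = -3085 (g = (1/8)*(-24680) = -3085)
E = 100734 (E = 3*(18050 + 15528) = 3*33578 = 100734)
E + g = 100734 - 3085 = 97649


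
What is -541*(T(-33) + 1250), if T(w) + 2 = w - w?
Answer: -675168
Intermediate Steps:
T(w) = -2 (T(w) = -2 + (w - w) = -2 + 0 = -2)
-541*(T(-33) + 1250) = -541*(-2 + 1250) = -541*1248 = -675168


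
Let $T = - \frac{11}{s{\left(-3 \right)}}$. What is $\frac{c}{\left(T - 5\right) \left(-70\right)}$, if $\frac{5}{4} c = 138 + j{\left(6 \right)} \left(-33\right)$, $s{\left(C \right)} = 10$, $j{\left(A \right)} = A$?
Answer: $- \frac{48}{427} \approx -0.11241$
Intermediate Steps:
$T = - \frac{11}{10} \approx -1.1$
$c = -48$ ($c = \frac{4 \left(138 + 6 \left(-33\right)\right)}{5} = \frac{4 \left(138 - 198\right)}{5} = \frac{4}{5} \left(-60\right) = -48$)
$\frac{c}{\left(T - 5\right) \left(-70\right)} = - \frac{48}{\left(- \frac{11}{10} - 5\right) \left(-70\right)} = - \frac{48}{\left(- \frac{61}{10}\right) \left(-70\right)} = - \frac{48}{427}$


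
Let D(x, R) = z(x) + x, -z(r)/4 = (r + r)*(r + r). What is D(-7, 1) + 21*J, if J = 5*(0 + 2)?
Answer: -581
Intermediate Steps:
z(r) = -16*r² (z(r) = -4*(r + r)*(r + r) = -4*2*r*2*r = -16*r²)
D(x, R) = x - 16*x² (D(x, R) = -16*x² + x = x - 16*x²)
J = 10 (J = 5*2 = 10)
D(-7, 1) + 21*J = -7*(1 - 16*(-7)) + 21*10 = -7*(1 + 112) + 210 = -7*113 + 210 = -791 + 210 = -581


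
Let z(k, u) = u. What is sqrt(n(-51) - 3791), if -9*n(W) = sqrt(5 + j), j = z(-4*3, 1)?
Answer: sqrt(-34119 - sqrt(6))/3 ≈ 61.573*I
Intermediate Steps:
j = 1
n(W) = -sqrt(6)/9 (n(W) = -sqrt(5 + 1)/9 = -sqrt(6)/9)
sqrt(n(-51) - 3791) = sqrt(-sqrt(6)/9 - 3791) = sqrt(-3791 - sqrt(6)/9)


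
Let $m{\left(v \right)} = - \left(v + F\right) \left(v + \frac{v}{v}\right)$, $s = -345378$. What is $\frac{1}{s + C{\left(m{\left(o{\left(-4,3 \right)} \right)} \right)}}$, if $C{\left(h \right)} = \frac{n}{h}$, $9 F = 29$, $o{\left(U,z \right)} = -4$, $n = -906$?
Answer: $- \frac{7}{2414928} \approx -2.8986 \cdot 10^{-6}$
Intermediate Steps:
$F = \frac{29}{9}$ ($F = \frac{1}{9} \cdot 29 = \frac{29}{9} \approx 3.2222$)
$m{\left(v \right)} = - \left(1 + v\right) \left(\frac{29}{9} + v\right)$ ($m{\left(v \right)} = - \left(v + \frac{29}{9}\right) \left(v + \frac{v}{v}\right) = - \left(\frac{29}{9} + v\right) \left(v + 1\right) = - \left(\frac{29}{9} + v\right) \left(1 + v\right) = - \left(1 + v\right) \left(\frac{29}{9} + v\right)$)
$C{\left(h \right)} = - \frac{906}{h}$
$\frac{1}{s + C{\left(m{\left(o{\left(-4,3 \right)} \right)} \right)}} = \frac{1}{-345378 - \frac{906}{- \frac{29}{9} - \left(-4\right)^{2} - - \frac{152}{9}}} = \frac{1}{-345378 - \frac{906}{- \frac{29}{9} - 16 + \frac{152}{9}}} = \frac{1}{-345378 - \frac{906}{- \frac{7}{3}}} = \frac{1}{-345378 - - \frac{2718}{7}} = \frac{1}{-345378 + \frac{2718}{7}} = \frac{1}{- \frac{2414928}{7}} = - \frac{7}{2414928}$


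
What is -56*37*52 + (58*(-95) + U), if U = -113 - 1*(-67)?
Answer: -113300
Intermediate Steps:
U = -46 (U = -113 + 67 = -46)
-56*37*52 + (58*(-95) + U) = -56*37*52 + (58*(-95) - 46) = -2072*52 + (-5510 - 46) = -107744 - 5556 = -113300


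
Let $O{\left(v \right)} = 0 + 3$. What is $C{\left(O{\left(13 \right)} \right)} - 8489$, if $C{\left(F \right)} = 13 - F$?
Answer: $-8479$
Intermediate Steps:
$O{\left(v \right)} = 3$
$C{\left(O{\left(13 \right)} \right)} - 8489 = \left(13 - 3\right) - 8489 = 10 - 8489 = -8479$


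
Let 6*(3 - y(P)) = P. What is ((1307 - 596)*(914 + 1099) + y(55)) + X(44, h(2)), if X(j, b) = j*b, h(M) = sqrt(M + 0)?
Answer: 8587421/6 + 44*sqrt(2) ≈ 1.4313e+6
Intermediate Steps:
y(P) = 3 - P/6
h(M) = sqrt(M)
X(j, b) = b*j
((1307 - 596)*(914 + 1099) + y(55)) + X(44, h(2)) = ((1307 - 596)*(914 + 1099) + (3 - 1/6*55)) + sqrt(2)*44 = (711*2013 + (3 - 55/6)) + 44*sqrt(2) = (1431243 - 37/6) + 44*sqrt(2) = 8587421/6 + 44*sqrt(2)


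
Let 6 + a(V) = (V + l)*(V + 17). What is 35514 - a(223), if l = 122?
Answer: -47280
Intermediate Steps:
a(V) = -6 + (17 + V)*(122 + V) (a(V) = -6 + (V + 122)*(V + 17) = -6 + (122 + V)*(17 + V) = -6 + (17 + V)*(122 + V))
35514 - a(223) = 35514 - (2068 + 223² + 139*223) = 35514 - (2068 + 49729 + 30997) = 35514 - 1*82794 = 35514 - 82794 = -47280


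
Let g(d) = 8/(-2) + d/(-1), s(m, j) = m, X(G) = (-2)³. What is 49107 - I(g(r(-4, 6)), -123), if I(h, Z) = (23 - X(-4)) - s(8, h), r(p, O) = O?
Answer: 49084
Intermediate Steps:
X(G) = -8
g(d) = -4 - d (g(d) = 8*(-½) + d*(-1) = -4 - d)
I(h, Z) = 23 (I(h, Z) = (23 - 1*(-8)) - 1*8 = (23 + 8) - 8 = 31 - 8 = 23)
49107 - I(g(r(-4, 6)), -123) = 49107 - 1*23 = 49107 - 23 = 49084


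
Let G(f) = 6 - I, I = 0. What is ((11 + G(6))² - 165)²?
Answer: 15376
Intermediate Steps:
G(f) = 6 (G(f) = 6 - 1*0 = 6 + 0 = 6)
((11 + G(6))² - 165)² = ((11 + 6)² - 165)² = (17² - 165)² = (289 - 165)² = 124² = 15376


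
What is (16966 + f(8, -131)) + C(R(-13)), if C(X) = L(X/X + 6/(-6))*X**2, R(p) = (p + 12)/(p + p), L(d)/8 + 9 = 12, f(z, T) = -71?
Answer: 2855261/169 ≈ 16895.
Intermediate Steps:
L(d) = 24 (L(d) = -72 + 8*12 = -72 + 96 = 24)
R(p) = (12 + p)/(2*p) (R(p) = (12 + p)/((2*p)) = (12 + p)*(1/(2*p)) = (12 + p)/(2*p))
C(X) = 24*X**2
(16966 + f(8, -131)) + C(R(-13)) = (16966 - 71) + 24*((1/2)*(12 - 13)/(-13))**2 = 16895 + 24*((1/2)*(-1/13)*(-1))**2 = 16895 + 24*(1/26)**2 = 16895 + 24*(1/676) = 16895 + 6/169 = 2855261/169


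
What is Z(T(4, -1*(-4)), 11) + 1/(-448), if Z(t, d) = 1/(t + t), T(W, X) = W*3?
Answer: 53/1344 ≈ 0.039435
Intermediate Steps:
T(W, X) = 3*W
Z(t, d) = 1/(2*t)
Z(T(4, -1*(-4)), 11) + 1/(-448) = 1/(2*((3*4))) + 1/(-448) = (½)/12 - 1/448 = (½)*(1/12) - 1/448 = 1/24 - 1/448 = 53/1344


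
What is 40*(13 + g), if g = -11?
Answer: 80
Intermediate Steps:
40*(13 + g) = 40*(13 - 11) = 40*2 = 80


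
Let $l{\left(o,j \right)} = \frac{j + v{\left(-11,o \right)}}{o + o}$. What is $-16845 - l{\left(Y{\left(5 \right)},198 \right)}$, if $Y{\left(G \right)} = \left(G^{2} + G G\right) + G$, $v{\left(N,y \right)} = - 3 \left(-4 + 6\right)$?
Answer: $- \frac{926571}{55} \approx -16847.0$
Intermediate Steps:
$v{\left(N,y \right)} = -6$ ($v{\left(N,y \right)} = \left(-3\right) 2 = -6$)
$Y{\left(G \right)} = G + 2 G^{2}$ ($Y{\left(G \right)} = \left(G^{2} + G^{2}\right) + G = 2 G^{2} + G = G + 2 G^{2}$)
$l{\left(o,j \right)} = \frac{-6 + j}{2 o}$ ($l{\left(o,j \right)} = \frac{j - 6}{o + o} = \frac{-6 + j}{2 o}$)
$-16845 - l{\left(Y{\left(5 \right)},198 \right)} = -16845 - \frac{-6 + 198}{2 \cdot 5 \left(1 + 2 \cdot 5\right)} = -16845 - \frac{1}{2} \frac{1}{5 \left(1 + 10\right)} 192 = -16845 - \frac{1}{2} \frac{1}{5 \cdot 11} \cdot 192 = -16845 - \frac{1}{2} \cdot \frac{1}{55} \cdot 192 = -16845 - \frac{96}{55} = - \frac{926571}{55}$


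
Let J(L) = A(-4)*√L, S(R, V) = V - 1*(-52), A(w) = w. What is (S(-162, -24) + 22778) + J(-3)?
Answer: 22806 - 4*I*√3 ≈ 22806.0 - 6.9282*I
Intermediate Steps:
S(R, V) = 52 + V (S(R, V) = V + 52 = 52 + V)
J(L) = -4*√L
(S(-162, -24) + 22778) + J(-3) = ((52 - 24) + 22778) - 4*I*√3 = (28 + 22778) - 4*I*√3 = 22806 - 4*I*√3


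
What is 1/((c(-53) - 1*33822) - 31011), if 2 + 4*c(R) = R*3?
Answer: -4/259493 ≈ -1.5415e-5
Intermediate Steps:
c(R) = -1/2 + 3*R/4 (c(R) = -1/2 + (R*3)/4 = -1/2 + (3*R)/4 = -1/2 + 3*R/4)
1/((c(-53) - 1*33822) - 31011) = 1/(((-1/2 + (3/4)*(-53)) - 1*33822) - 31011) = 1/(((-1/2 - 159/4) - 33822) - 31011) = 1/((-161/4 - 33822) - 31011) = 1/(-135449/4 - 31011) = 1/(-259493/4) = -4/259493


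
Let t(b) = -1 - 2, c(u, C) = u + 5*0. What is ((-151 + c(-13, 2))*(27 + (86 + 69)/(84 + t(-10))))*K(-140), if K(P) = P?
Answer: 53772320/81 ≈ 6.6386e+5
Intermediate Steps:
c(u, C) = u (c(u, C) = u + 0 = u)
t(b) = -3
((-151 + c(-13, 2))*(27 + (86 + 69)/(84 + t(-10))))*K(-140) = ((-151 - 13)*(27 + (86 + 69)/(84 - 3)))*(-140) = -164*(27 + 155/81)*(-140) = -164*2342/81*(-140) = -384088/81*(-140) = 53772320/81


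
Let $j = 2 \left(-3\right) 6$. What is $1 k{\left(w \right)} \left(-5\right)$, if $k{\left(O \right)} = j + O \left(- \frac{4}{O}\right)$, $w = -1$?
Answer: $200$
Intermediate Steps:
$j = -36$ ($j = \left(-6\right) 6 = -36$)
$k{\left(O \right)} = -40$ ($k{\left(O \right)} = -36 + O \left(- \frac{4}{O}\right) = -36 - 4 = -40$)
$1 k{\left(w \right)} \left(-5\right) = 1 \left(-40\right) \left(-5\right) = \left(-40\right) \left(-5\right) = 200$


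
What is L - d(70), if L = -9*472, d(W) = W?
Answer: -4318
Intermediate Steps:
L = -4248
L - d(70) = -4248 - 1*70 = -4248 - 70 = -4318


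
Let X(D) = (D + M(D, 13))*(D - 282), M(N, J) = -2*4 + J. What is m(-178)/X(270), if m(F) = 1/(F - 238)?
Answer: 1/1372800 ≈ 7.2844e-7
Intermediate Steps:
M(N, J) = -8 + J
m(F) = 1/(-238 + F)
X(D) = (-282 + D)*(5 + D) (X(D) = (D + (-8 + 13))*(D - 282) = (D + 5)*(-282 + D) = (5 + D)*(-282 + D) = (-282 + D)*(5 + D))
m(-178)/X(270) = 1/((-238 - 178)*(-1410 + 270² - 277*270)) = 1/((-416)*(-1410 + 72900 - 74790)) = -1/416/(-3300) = -1/416*(-1/3300) = 1/1372800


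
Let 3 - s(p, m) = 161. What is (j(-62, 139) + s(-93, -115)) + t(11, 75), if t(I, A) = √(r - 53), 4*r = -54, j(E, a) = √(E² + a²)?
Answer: -158 + √23165 + I*√266/2 ≈ -5.7995 + 8.1548*I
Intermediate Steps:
s(p, m) = -158 (s(p, m) = 3 - 1*161 = 3 - 161 = -158)
r = -27/2 (r = (¼)*(-54) = -27/2 ≈ -13.500)
t(I, A) = I*√266/2 (t(I, A) = √(-27/2 - 53) = √(-133/2) = I*√266/2)
(j(-62, 139) + s(-93, -115)) + t(11, 75) = (√((-62)² + 139²) - 158) + I*√266/2 = (√(3844 + 19321) - 158) + I*√266/2 = (√23165 - 158) + I*√266/2 = (-158 + √23165) + I*√266/2 = -158 + √23165 + I*√266/2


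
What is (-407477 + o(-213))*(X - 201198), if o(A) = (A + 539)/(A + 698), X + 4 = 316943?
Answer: -22873433065079/485 ≈ -4.7162e+10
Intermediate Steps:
X = 316939 (X = -4 + 316943 = 316939)
o(A) = (539 + A)/(698 + A)
(-407477 + o(-213))*(X - 201198) = (-407477 + (539 - 213)/(698 - 213))*(316939 - 201198) = (-407477 + 326/485)*115741 = -197626019/485*115741 = -22873433065079/485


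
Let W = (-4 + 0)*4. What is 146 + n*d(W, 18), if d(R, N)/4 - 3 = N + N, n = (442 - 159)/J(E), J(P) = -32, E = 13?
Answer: -9869/8 ≈ -1233.6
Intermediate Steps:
n = -283/32 (n = (442 - 159)/(-32) = 283*(-1/32) = -283/32 ≈ -8.8438)
W = -16 (W = -4*4 = -16)
d(R, N) = 12 + 8*N (d(R, N) = 12 + 4*(N + N) = 12 + 4*(2*N) = 12 + 8*N)
146 + n*d(W, 18) = 146 - 283*(12 + 8*18)/32 = 146 - 283*(12 + 144)/32 = 146 - 283/32*156 = 146 - 11037/8 = -9869/8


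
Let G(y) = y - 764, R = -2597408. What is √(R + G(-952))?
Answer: 2*I*√649781 ≈ 1612.2*I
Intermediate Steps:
G(y) = -764 + y
√(R + G(-952)) = √(-2597408 + (-764 - 952)) = √(-2597408 - 1716) = √(-2599124) = 2*I*√649781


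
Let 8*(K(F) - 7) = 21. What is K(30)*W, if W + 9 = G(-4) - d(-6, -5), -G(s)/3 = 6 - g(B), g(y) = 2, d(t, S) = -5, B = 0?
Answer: -154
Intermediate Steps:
G(s) = -12 (G(s) = -3*(6 - 1*2) = -3*(6 - 2) = -3*4 = -12)
K(F) = 77/8 (K(F) = 7 + (1/8)*21 = 7 + 21/8 = 77/8)
W = -16 (W = -9 + (-12 - 1*(-5)) = -9 + (-12 + 5) = -9 - 7 = -16)
K(30)*W = (77/8)*(-16) = -154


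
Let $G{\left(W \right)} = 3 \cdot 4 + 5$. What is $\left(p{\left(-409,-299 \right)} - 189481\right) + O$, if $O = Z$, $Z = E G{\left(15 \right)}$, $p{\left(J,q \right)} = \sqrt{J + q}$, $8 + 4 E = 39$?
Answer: $- \frac{757397}{4} + 2 i \sqrt{177} \approx -1.8935 \cdot 10^{5} + 26.608 i$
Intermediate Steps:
$E = \frac{31}{4}$ ($E = -2 + \frac{1}{4} \cdot 39 = -2 + \frac{39}{4} = \frac{31}{4} \approx 7.75$)
$G{\left(W \right)} = 17$ ($G{\left(W \right)} = 12 + 5 = 17$)
$Z = \frac{527}{4}$ ($Z = \frac{31}{4} \cdot 17 = \frac{527}{4} \approx 131.75$)
$O = \frac{527}{4} \approx 131.75$
$\left(p{\left(-409,-299 \right)} - 189481\right) + O = \left(\sqrt{-409 - 299} - 189481\right) + \frac{527}{4} = \left(\sqrt{-708} - 189481\right) + \frac{527}{4} = \left(2 i \sqrt{177} - 189481\right) + \frac{527}{4} = \left(-189481 + 2 i \sqrt{177}\right) + \frac{527}{4} = - \frac{757397}{4} + 2 i \sqrt{177}$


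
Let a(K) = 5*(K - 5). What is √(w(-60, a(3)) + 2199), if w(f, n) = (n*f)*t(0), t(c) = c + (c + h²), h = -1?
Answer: 3*√311 ≈ 52.906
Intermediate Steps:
t(c) = 1 + 2*c (t(c) = c + (c + (-1)²) = c + (c + 1) = c + (1 + c) = 1 + 2*c)
a(K) = -25 + 5*K (a(K) = 5*(-5 + K) = -25 + 5*K)
w(f, n) = f*n (w(f, n) = (n*f)*(1 + 2*0) = (f*n)*(1 + 0) = (f*n)*1 = f*n)
√(w(-60, a(3)) + 2199) = √(-60*(-25 + 5*3) + 2199) = √(-60*(-25 + 15) + 2199) = √(-60*(-10) + 2199) = √(600 + 2199) = √2799 = 3*√311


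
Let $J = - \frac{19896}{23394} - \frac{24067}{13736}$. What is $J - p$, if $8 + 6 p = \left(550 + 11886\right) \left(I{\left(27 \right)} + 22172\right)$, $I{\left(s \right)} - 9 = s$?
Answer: $- \frac{2465201600839729}{53556664} \approx -4.603 \cdot 10^{7}$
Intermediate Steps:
$I{\left(s \right)} = 9 + s$
$J = - \frac{139385809}{53556664}$ ($J = \left(-19896\right) \frac{1}{23394} - \frac{24067}{13736} = - \frac{3316}{3899} - \frac{24067}{13736} = - \frac{139385809}{53556664} \approx -2.6026$)
$p = 46029780$ ($p = - \frac{4}{3} + \frac{\left(550 + 11886\right) \left(\left(9 + 27\right) + 22172\right)}{6} = - \frac{4}{3} + \frac{12436 \left(36 + 22172\right)}{6} = - \frac{4}{3} + \frac{12436 \cdot 22208}{6} = - \frac{4}{3} + \frac{1}{6} \cdot 276178688 = - \frac{4}{3} + \frac{138089344}{3} = 46029780$)
$J - p = - \frac{139385809}{53556664} - 46029780 = - \frac{2465201600839729}{53556664}$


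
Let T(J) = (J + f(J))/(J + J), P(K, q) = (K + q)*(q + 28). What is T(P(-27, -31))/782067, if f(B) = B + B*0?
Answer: 1/782067 ≈ 1.2787e-6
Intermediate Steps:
f(B) = B (f(B) = B + 0 = B)
P(K, q) = (28 + q)*(K + q) (P(K, q) = (K + q)*(28 + q) = (28 + q)*(K + q))
T(J) = 1 (T(J) = (J + J)/(J + J) = (2*J)/((2*J)) = (2*J)*(1/(2*J)) = 1)
T(P(-27, -31))/782067 = 1/782067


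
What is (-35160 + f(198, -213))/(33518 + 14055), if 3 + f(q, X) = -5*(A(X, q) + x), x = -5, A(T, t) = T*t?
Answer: 175732/47573 ≈ 3.6939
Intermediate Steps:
f(q, X) = 22 - 5*X*q (f(q, X) = -3 - 5*(X*q - 5) = -3 - 5*(-5 + X*q) = -3 + (25 - 5*X*q) = 22 - 5*X*q)
(-35160 + f(198, -213))/(33518 + 14055) = (-35160 + (22 - 5*(-213)*198))/(33518 + 14055) = (-35160 + (22 + 210870))/47573 = (-35160 + 210892)*(1/47573) = 175732*(1/47573) = 175732/47573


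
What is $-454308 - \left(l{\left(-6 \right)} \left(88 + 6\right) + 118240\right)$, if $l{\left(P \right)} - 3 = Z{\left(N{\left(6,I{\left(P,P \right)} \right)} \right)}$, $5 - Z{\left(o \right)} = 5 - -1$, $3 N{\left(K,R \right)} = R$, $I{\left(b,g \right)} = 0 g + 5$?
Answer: $-572736$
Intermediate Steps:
$I{\left(b,g \right)} = 5$ ($I{\left(b,g \right)} = 0 + 5 = 5$)
$N{\left(K,R \right)} = \frac{R}{3}$
$Z{\left(o \right)} = -1$ ($Z{\left(o \right)} = 5 - \left(5 - -1\right) = 5 - \left(5 + 1\right) = 5 - 6 = -1$)
$l{\left(P \right)} = 2$ ($l{\left(P \right)} = 3 - 1 = 2$)
$-454308 - \left(l{\left(-6 \right)} \left(88 + 6\right) + 118240\right) = -454308 - \left(2 \left(88 + 6\right) + 118240\right) = -454308 - \left(2 \cdot 94 + 118240\right) = -454308 - \left(188 + 118240\right) = -454308 - 118428 = -572736$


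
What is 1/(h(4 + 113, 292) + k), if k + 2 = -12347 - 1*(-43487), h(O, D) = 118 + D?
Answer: 1/31548 ≈ 3.1698e-5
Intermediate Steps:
k = 31138 (k = -2 + (-12347 - 1*(-43487)) = -2 + (-12347 + 43487) = -2 + 31140 = 31138)
1/(h(4 + 113, 292) + k) = 1/((118 + 292) + 31138) = 1/(410 + 31138) = 1/31548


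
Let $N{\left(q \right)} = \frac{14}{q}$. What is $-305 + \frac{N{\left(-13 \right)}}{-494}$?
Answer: $- \frac{979348}{3211} \approx -305.0$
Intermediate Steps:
$-305 + \frac{N{\left(-13 \right)}}{-494} = -305 + \frac{14 \frac{1}{-13}}{-494} = -305 + 14 \left(- \frac{1}{13}\right) \left(- \frac{1}{494}\right) = -305 - - \frac{7}{3211} = -305 + \frac{7}{3211} = - \frac{979348}{3211}$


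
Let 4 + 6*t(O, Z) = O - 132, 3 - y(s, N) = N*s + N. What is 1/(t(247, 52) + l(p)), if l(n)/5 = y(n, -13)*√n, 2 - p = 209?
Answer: 74/148121438869 + 160500*I*√23/148121438869 ≈ 4.9959e-10 + 5.1966e-6*I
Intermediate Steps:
p = -207 (p = 2 - 1*209 = 2 - 209 = -207)
y(s, N) = 3 - N - N*s (y(s, N) = 3 - (N*s + N) = 3 - (N + N*s) = 3 + (-N - N*s) = 3 - N - N*s)
t(O, Z) = -68/3 + O/6 (t(O, Z) = -⅔ + (O - 132)/6 = -⅔ + (-132 + O)/6 = -⅔ + (-22 + O/6) = -68/3 + O/6)
l(n) = 5*√n*(16 + 13*n) (l(n) = 5*((3 - 1*(-13) - 1*(-13)*n)*√n) = 5*((3 + 13 + 13*n)*√n) = 5*((16 + 13*n)*√n) = 5*(√n*(16 + 13*n)) = 5*√n*(16 + 13*n))
1/(t(247, 52) + l(p)) = 1/((-68/3 + (⅙)*247) + √(-207)*(80 + 65*(-207))) = 1/((-68/3 + 247/6) + (3*I*√23)*(80 - 13455)) = 1/(37/2 + (3*I*√23)*(-13375)) = 1/(37/2 - 40125*I*√23)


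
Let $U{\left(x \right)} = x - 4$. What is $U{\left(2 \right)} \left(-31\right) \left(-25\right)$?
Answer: $-1550$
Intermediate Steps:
$U{\left(x \right)} = -4 + x$ ($U{\left(x \right)} = x - 4 = -4 + x$)
$U{\left(2 \right)} \left(-31\right) \left(-25\right) = \left(-4 + 2\right) \left(-31\right) \left(-25\right) = \left(-2\right) \left(-31\right) \left(-25\right) = 62 \left(-25\right) = -1550$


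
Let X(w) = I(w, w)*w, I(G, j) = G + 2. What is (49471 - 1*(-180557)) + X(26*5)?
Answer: 247188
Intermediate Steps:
I(G, j) = 2 + G
X(w) = w*(2 + w) (X(w) = (2 + w)*w = w*(2 + w))
(49471 - 1*(-180557)) + X(26*5) = (49471 - 1*(-180557)) + (26*5)*(2 + 26*5) = (49471 + 180557) + 130*(2 + 130) = 230028 + 130*132 = 230028 + 17160 = 247188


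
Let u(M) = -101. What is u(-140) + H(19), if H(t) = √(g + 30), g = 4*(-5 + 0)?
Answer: -101 + √10 ≈ -97.838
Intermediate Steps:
g = -20 (g = 4*(-5) = -20)
H(t) = √10 (H(t) = √(-20 + 30) = √10)
u(-140) + H(19) = -101 + √10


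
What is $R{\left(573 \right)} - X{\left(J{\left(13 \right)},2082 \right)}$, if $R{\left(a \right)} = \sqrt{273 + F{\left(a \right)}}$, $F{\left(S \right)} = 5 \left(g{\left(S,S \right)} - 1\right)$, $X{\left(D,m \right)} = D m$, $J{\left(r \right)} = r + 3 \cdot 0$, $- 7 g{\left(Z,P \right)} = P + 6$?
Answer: $-27066 + \frac{i \sqrt{7133}}{7} \approx -27066.0 + 12.065 i$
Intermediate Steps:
$g{\left(Z,P \right)} = - \frac{6}{7} - \frac{P}{7}$ ($g{\left(Z,P \right)} = - \frac{P + 6}{7} = - \frac{6 + P}{7} = - \frac{6}{7} - \frac{P}{7}$)
$J{\left(r \right)} = r$ ($J{\left(r \right)} = r + 0 = r$)
$F{\left(S \right)} = - \frac{65}{7} - \frac{5 S}{7}$ ($F{\left(S \right)} = 5 \left(\left(- \frac{6}{7} - \frac{S}{7}\right) - 1\right) = 5 \left(- \frac{13}{7} - \frac{S}{7}\right) = - \frac{65}{7} - \frac{5 S}{7}$)
$R{\left(a \right)} = \sqrt{\frac{1846}{7} - \frac{5 a}{7}}$ ($R{\left(a \right)} = \sqrt{273 - \left(\frac{65}{7} + \frac{5 a}{7}\right)} = \sqrt{\frac{1846}{7} - \frac{5 a}{7}}$)
$R{\left(573 \right)} - X{\left(J{\left(13 \right)},2082 \right)} = \frac{\sqrt{12922 - 20055}}{7} - 13 \cdot 2082 = \frac{\sqrt{12922 - 20055}}{7} - 27066 = \frac{\sqrt{-7133}}{7} - 27066 = \frac{i \sqrt{7133}}{7} - 27066 = -27066 + \frac{i \sqrt{7133}}{7}$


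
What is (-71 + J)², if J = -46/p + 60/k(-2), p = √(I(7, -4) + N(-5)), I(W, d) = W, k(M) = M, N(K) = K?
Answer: 11259 + 4646*√2 ≈ 17829.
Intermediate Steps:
p = √2 (p = √(7 - 5) = √2 ≈ 1.4142)
J = -30 - 23*√2 (J = -46*√2/2 + 60/(-2) = -23*√2 + 60*(-½) = -23*√2 - 30 = -30 - 23*√2 ≈ -62.527)
(-71 + J)² = (-71 + (-30 - 23*√2))² = (-101 - 23*√2)²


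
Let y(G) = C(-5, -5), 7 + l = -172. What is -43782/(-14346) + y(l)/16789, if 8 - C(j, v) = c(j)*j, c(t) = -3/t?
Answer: 122535634/40142499 ≈ 3.0525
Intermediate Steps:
l = -179 (l = -7 - 172 = -179)
C(j, v) = 11 (C(j, v) = 8 - (-3/j)*j = 8 - 1*(-3) = 8 + 3 = 11)
y(G) = 11
-43782/(-14346) + y(l)/16789 = -43782/(-14346) + 11/16789 = -43782*(-1/14346) + 11*(1/16789) = 7297/2391 + 11/16789 = 122535634/40142499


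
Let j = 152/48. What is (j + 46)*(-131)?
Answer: -38645/6 ≈ -6440.8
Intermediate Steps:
j = 19/6 (j = 152*(1/48) = 19/6 ≈ 3.1667)
(j + 46)*(-131) = (19/6 + 46)*(-131) = (295/6)*(-131) = -38645/6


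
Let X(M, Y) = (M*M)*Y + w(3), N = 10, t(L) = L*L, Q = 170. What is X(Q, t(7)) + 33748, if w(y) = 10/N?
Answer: 1449849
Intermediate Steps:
t(L) = L²
w(y) = 1 (w(y) = 10/10 = 10*(⅒) = 1)
X(M, Y) = 1 + Y*M² (X(M, Y) = (M*M)*Y + 1 = M²*Y + 1 = Y*M² + 1 = 1 + Y*M²)
X(Q, t(7)) + 33748 = (1 + 7²*170²) + 33748 = (1 + 49*28900) + 33748 = (1 + 1416100) + 33748 = 1416101 + 33748 = 1449849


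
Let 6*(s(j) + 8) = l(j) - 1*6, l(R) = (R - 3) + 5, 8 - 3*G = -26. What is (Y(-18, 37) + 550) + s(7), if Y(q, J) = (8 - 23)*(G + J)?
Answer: -365/2 ≈ -182.50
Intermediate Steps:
G = 34/3 (G = 8/3 - ⅓*(-26) = 8/3 + 26/3 = 34/3 ≈ 11.333)
l(R) = 2 + R (l(R) = (-3 + R) + 5 = 2 + R)
s(j) = -26/3 + j/6 (s(j) = -8 + ((2 + j) - 1*6)/6 = -8 + ((2 + j) - 6)/6 = -8 + (-4 + j)/6 = -8 + (-⅔ + j/6) = -26/3 + j/6)
Y(q, J) = -170 - 15*J (Y(q, J) = (8 - 23)*(34/3 + J) = -15*(34/3 + J) = -170 - 15*J)
(Y(-18, 37) + 550) + s(7) = ((-170 - 15*37) + 550) + (-26/3 + (⅙)*7) = ((-170 - 555) + 550) + (-26/3 + 7/6) = (-725 + 550) - 15/2 = -175 - 15/2 = -365/2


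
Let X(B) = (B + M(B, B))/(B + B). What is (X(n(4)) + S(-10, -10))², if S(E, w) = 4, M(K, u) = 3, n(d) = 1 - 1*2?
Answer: 9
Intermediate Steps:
n(d) = -1 (n(d) = 1 - 2 = -1)
X(B) = (3 + B)/(2*B) (X(B) = (B + 3)/(B + B) = (3 + B)/((2*B)) = (3 + B)*(1/(2*B)) = (3 + B)/(2*B))
(X(n(4)) + S(-10, -10))² = ((½)*(3 - 1)/(-1) + 4)² = ((½)*(-1)*2 + 4)² = (-1 + 4)² = 3² = 9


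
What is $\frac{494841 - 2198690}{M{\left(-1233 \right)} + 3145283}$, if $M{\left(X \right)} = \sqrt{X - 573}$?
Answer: $- \frac{5359087294267}{9892805151895} + \frac{1703849 i \sqrt{1806}}{9892805151895} \approx -0.54172 + 7.3193 \cdot 10^{-6} i$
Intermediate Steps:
$M{\left(X \right)} = \sqrt{-573 + X}$
$\frac{494841 - 2198690}{M{\left(-1233 \right)} + 3145283} = \frac{494841 - 2198690}{\sqrt{-573 - 1233} + 3145283} = - \frac{1703849}{\sqrt{-1806} + 3145283} = - \frac{1703849}{i \sqrt{1806} + 3145283} = - \frac{1703849}{3145283 + i \sqrt{1806}}$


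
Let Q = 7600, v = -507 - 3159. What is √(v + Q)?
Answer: √3934 ≈ 62.722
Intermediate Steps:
v = -3666
√(v + Q) = √(-3666 + 7600) = √3934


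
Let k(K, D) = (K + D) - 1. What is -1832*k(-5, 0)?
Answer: 10992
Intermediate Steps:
k(K, D) = -1 + D + K (k(K, D) = (D + K) - 1 = -1 + D + K)
-1832*k(-5, 0) = -1832*(-1 + 0 - 5) = -1832*(-6) = 10992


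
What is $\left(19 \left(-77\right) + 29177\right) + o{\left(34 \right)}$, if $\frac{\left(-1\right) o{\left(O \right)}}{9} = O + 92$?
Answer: $26580$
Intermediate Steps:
$o{\left(O \right)} = -828 - 9 O$ ($o{\left(O \right)} = - 9 \left(O + 92\right) = - 9 \left(92 + O\right) = -828 - 9 O$)
$\left(19 \left(-77\right) + 29177\right) + o{\left(34 \right)} = \left(19 \left(-77\right) + 29177\right) - 1134 = \left(-1463 + 29177\right) - 1134 = 27714 - 1134 = 26580$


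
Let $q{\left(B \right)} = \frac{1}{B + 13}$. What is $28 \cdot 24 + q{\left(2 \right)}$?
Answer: $\frac{10081}{15} \approx 672.07$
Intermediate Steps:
$q{\left(B \right)} = \frac{1}{13 + B}$
$28 \cdot 24 + q{\left(2 \right)} = 28 \cdot 24 + \frac{1}{13 + 2} = 672 + \frac{1}{15} = \frac{10081}{15}$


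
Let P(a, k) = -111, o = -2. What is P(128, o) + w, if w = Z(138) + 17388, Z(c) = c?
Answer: 17415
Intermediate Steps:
w = 17526 (w = 138 + 17388 = 17526)
P(128, o) + w = -111 + 17526 = 17415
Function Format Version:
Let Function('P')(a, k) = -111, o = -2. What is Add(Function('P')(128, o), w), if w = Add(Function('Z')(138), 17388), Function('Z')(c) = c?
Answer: 17415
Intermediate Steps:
w = 17526 (w = Add(138, 17388) = 17526)
Add(Function('P')(128, o), w) = Add(-111, 17526) = 17415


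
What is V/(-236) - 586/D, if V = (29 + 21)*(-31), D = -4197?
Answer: 3321823/495246 ≈ 6.7074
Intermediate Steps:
V = -1550 (V = 50*(-31) = -1550)
V/(-236) - 586/D = -1550/(-236) - 586/(-4197) = -1550*(-1/236) - 586*(-1/4197) = 775/118 + 586/4197 = 3321823/495246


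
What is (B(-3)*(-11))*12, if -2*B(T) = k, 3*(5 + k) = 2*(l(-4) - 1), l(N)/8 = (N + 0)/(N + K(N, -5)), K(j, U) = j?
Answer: -198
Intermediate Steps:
l(N) = 4 (l(N) = 8*((N + 0)/(N + N)) = 8*(N/((2*N))) = 8*(N*(1/(2*N))) = 8*(½) = 4)
k = -3 (k = -5 + (2*(4 - 1))/3 = -5 + (2*3)/3 = -5 + (⅓)*6 = -5 + 2 = -3)
B(T) = 3/2 (B(T) = -½*(-3) = 3/2)
(B(-3)*(-11))*12 = ((3/2)*(-11))*12 = -33/2*12 = -198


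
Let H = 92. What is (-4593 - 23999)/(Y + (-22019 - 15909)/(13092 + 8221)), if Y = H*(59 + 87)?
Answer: -38086331/17889893 ≈ -2.1289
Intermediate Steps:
Y = 13432 (Y = 92*(59 + 87) = 92*146 = 13432)
(-4593 - 23999)/(Y + (-22019 - 15909)/(13092 + 8221)) = (-4593 - 23999)/(13432 + (-22019 - 15909)/(13092 + 8221)) = -28592/(13432 - 37928/21313) = -28592/286238288/21313 = -28592*21313/286238288 = -38086331/17889893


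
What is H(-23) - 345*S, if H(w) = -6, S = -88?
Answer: 30354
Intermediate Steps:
H(-23) - 345*S = -6 - 345*(-88) = -6 + 30360 = 30354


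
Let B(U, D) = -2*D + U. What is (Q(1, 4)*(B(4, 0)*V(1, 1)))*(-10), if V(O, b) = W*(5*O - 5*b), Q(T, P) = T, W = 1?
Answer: 0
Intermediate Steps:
B(U, D) = U - 2*D
V(O, b) = -5*b + 5*O (V(O, b) = 1*(5*O - 5*b) = 1*(-5*b + 5*O) = -5*b + 5*O)
(Q(1, 4)*(B(4, 0)*V(1, 1)))*(-10) = (1*((4 - 2*0)*(-5*1 + 5*1)))*(-10) = (1*((4 + 0)*(-5 + 5)))*(-10) = (1*(4*0))*(-10) = (1*0)*(-10) = 0*(-10) = 0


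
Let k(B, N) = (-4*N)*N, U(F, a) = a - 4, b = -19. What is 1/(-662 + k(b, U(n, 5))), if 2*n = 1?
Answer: -1/666 ≈ -0.0015015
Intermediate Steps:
n = 1/2 (n = (1/2)*1 = 1/2 ≈ 0.50000)
U(F, a) = -4 + a
k(B, N) = -4*N**2
1/(-662 + k(b, U(n, 5))) = 1/(-662 - 4*(-4 + 5)**2) = 1/(-662 - 4*1**2) = 1/(-662 - 4*1) = 1/(-662 - 4) = 1/(-666) = -1/666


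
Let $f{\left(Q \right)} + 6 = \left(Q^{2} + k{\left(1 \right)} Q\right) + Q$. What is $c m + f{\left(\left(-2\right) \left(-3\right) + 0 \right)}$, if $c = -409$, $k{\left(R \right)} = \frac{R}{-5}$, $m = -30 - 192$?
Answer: $\frac{454164}{5} \approx 90833.0$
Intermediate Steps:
$m = -222$ ($m = -30 - 192 = -222$)
$k{\left(R \right)} = - \frac{R}{5}$ ($k{\left(R \right)} = R \left(- \frac{1}{5}\right) = - \frac{R}{5}$)
$f{\left(Q \right)} = -6 + Q^{2} + \frac{4 Q}{5}$ ($f{\left(Q \right)} = -6 + \left(\left(Q^{2} + \left(- \frac{1}{5}\right) 1 Q\right) + Q\right) = -6 + \left(\left(Q^{2} - \frac{Q}{5}\right) + Q\right) = -6 + \left(Q^{2} + \frac{4 Q}{5}\right) = -6 + Q^{2} + \frac{4 Q}{5}$)
$c m + f{\left(\left(-2\right) \left(-3\right) + 0 \right)} = \left(-409\right) \left(-222\right) + \left(-6 + \left(\left(-2\right) \left(-3\right) + 0\right)^{2} + \frac{4 \left(\left(-2\right) \left(-3\right) + 0\right)}{5}\right) = 90798 + \left(-6 + \left(6 + 0\right)^{2} + \frac{4 \left(6 + 0\right)}{5}\right) = 90798 + \left(-6 + 6^{2} + \frac{4}{5} \cdot 6\right) = 90798 + \left(-6 + 36 + \frac{24}{5}\right) = 90798 + \frac{174}{5} = \frac{454164}{5}$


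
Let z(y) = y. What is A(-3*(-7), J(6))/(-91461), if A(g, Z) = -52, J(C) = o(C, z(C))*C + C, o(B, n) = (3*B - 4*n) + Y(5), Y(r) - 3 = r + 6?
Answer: 52/91461 ≈ 0.00056855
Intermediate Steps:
Y(r) = 9 + r (Y(r) = 3 + (r + 6) = 3 + (6 + r) = 9 + r)
o(B, n) = 14 - 4*n + 3*B (o(B, n) = (3*B - 4*n) + (9 + 5) = (-4*n + 3*B) + 14 = 14 - 4*n + 3*B)
J(C) = C + C*(14 - C) (J(C) = (14 - 4*C + 3*C)*C + C = (14 - C)*C + C = C*(14 - C) + C = C + C*(14 - C))
A(-3*(-7), J(6))/(-91461) = -52/(-91461) = -52*(-1/91461) = 52/91461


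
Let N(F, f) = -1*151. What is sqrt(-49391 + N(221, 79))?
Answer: I*sqrt(49542) ≈ 222.58*I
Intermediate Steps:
N(F, f) = -151
sqrt(-49391 + N(221, 79)) = sqrt(-49391 - 151) = sqrt(-49542) = I*sqrt(49542)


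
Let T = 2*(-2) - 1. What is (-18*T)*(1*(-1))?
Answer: -90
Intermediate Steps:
T = -5 (T = -4 - 1 = -5)
(-18*T)*(1*(-1)) = (-18*(-5))*(1*(-1)) = 90*(-1) = -90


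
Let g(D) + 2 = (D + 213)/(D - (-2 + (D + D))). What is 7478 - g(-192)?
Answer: 1451099/194 ≈ 7479.9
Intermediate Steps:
g(D) = -2 + (213 + D)/(2 - D) (g(D) = -2 + (D + 213)/(D - (-2 + (D + D))) = -2 + (213 + D)/(D - (-2 + 2*D)) = -2 + (213 + D)/(D + (2 - 2*D)) = -2 + (213 + D)/(2 - D))
7478 - g(-192) = 7478 - (-209 - 3*(-192))/(-2 - 192) = 7478 - (-209 + 576)/(-194) = 7478 - (-1)*367/194 = 7478 - 1*(-367/194) = 7478 + 367/194 = 1451099/194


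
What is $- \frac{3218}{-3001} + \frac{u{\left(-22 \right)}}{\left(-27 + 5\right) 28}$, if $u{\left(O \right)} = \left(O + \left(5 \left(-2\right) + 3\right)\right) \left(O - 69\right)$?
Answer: $- \frac{848193}{264088} \approx -3.2118$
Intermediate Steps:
$u{\left(O \right)} = \left(-69 + O\right) \left(-7 + O\right)$ ($u{\left(O \right)} = \left(O + \left(-10 + 3\right)\right) \left(-69 + O\right) = \left(O - 7\right) \left(-69 + O\right) = \left(-7 + O\right) \left(-69 + O\right) = \left(-69 + O\right) \left(-7 + O\right)$)
$- \frac{3218}{-3001} + \frac{u{\left(-22 \right)}}{\left(-27 + 5\right) 28} = - \frac{3218}{-3001} + \frac{483 + \left(-22\right)^{2} - -1672}{\left(-27 + 5\right) 28} = \left(-3218\right) \left(- \frac{1}{3001}\right) + \frac{483 + 484 + 1672}{\left(-22\right) 28} = \frac{3218}{3001} + \frac{2639}{-616} = \frac{3218}{3001} + 2639 \left(- \frac{1}{616}\right) = \frac{3218}{3001} - \frac{377}{88} = - \frac{848193}{264088}$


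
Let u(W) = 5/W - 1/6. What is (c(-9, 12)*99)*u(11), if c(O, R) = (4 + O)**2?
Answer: 1425/2 ≈ 712.50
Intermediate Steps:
u(W) = -1/6 + 5/W (u(W) = 5/W - 1*1/6 = 5/W - 1/6 = -1/6 + 5/W)
(c(-9, 12)*99)*u(11) = ((4 - 9)**2*99)*((1/6)*(30 - 1*11)/11) = ((-5)**2*99)*((1/6)*(1/11)*(30 - 11)) = (25*99)*((1/6)*(1/11)*19) = 2475*(19/66) = 1425/2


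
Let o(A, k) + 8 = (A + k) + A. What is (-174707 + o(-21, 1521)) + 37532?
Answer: -135704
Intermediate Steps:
o(A, k) = -8 + k + 2*A (o(A, k) = -8 + ((A + k) + A) = -8 + (k + 2*A) = -8 + k + 2*A)
(-174707 + o(-21, 1521)) + 37532 = (-174707 + (-8 + 1521 + 2*(-21))) + 37532 = (-174707 + (-8 + 1521 - 42)) + 37532 = (-174707 + 1471) + 37532 = -173236 + 37532 = -135704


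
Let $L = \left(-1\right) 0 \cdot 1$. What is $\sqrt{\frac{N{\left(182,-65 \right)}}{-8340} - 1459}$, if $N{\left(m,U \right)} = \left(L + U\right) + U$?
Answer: $\frac{i \sqrt{1014805362}}{834} \approx 38.197 i$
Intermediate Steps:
$L = 0$ ($L = 0 \cdot 1 = 0$)
$N{\left(m,U \right)} = 2 U$ ($N{\left(m,U \right)} = \left(0 + U\right) + U = U + U = 2 U$)
$\sqrt{\frac{N{\left(182,-65 \right)}}{-8340} - 1459} = \sqrt{\frac{2 \left(-65\right)}{-8340} - 1459} = \sqrt{\left(-130\right) \left(- \frac{1}{8340}\right) - 1459} = \sqrt{\frac{13}{834} - 1459} = \sqrt{- \frac{1216793}{834}} = \frac{i \sqrt{1014805362}}{834}$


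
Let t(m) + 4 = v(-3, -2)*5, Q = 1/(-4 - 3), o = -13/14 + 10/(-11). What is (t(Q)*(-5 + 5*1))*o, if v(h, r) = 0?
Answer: 0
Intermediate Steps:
o = -283/154 (o = -13*1/14 + 10*(-1/11) = -13/14 - 10/11 = -283/154 ≈ -1.8377)
Q = -⅐ (Q = 1/(-7) = -⅐ ≈ -0.14286)
t(m) = -4 (t(m) = -4 + 0*5 = -4 + 0 = -4)
(t(Q)*(-5 + 5*1))*o = -4*(-5 + 5*1)*(-283/154) = -4*(-5 + 5)*(-283/154) = -4*0*(-283/154) = 0*(-283/154) = 0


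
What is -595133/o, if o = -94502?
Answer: 595133/94502 ≈ 6.2976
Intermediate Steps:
-595133/o = -595133/(-94502) = -595133*(-1/94502) = 595133/94502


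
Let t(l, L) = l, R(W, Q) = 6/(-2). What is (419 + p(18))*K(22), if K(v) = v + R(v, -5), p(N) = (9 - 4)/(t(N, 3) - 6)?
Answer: 95627/12 ≈ 7968.9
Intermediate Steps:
R(W, Q) = -3 (R(W, Q) = 6*(-½) = -3)
p(N) = 5/(-6 + N) (p(N) = (9 - 4)/(N - 6) = 5/(-6 + N))
K(v) = -3 + v (K(v) = v - 3 = -3 + v)
(419 + p(18))*K(22) = (419 + 5/(-6 + 18))*(-3 + 22) = (419 + 5/12)*19 = (5033/12)*19 = 95627/12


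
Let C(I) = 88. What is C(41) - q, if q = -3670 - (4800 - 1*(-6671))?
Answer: 15229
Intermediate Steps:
q = -15141 (q = -3670 - (4800 + 6671) = -3670 - 1*11471 = -3670 - 11471 = -15141)
C(41) - q = 88 - 1*(-15141) = 88 + 15141 = 15229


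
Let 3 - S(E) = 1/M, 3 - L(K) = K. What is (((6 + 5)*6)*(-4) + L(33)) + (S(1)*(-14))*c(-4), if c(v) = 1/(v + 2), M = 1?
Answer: -280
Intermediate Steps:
L(K) = 3 - K
c(v) = 1/(2 + v)
S(E) = 2 (S(E) = 3 - 1/1 = 3 - 1*1 = 3 - 1 = 2)
(((6 + 5)*6)*(-4) + L(33)) + (S(1)*(-14))*c(-4) = (((6 + 5)*6)*(-4) + (3 - 1*33)) + (2*(-14))/(2 - 4) = ((11*6)*(-4) + (3 - 33)) - 28/(-2) = (66*(-4) - 30) - 28*(-½) = (-264 - 30) + 14 = -294 + 14 = -280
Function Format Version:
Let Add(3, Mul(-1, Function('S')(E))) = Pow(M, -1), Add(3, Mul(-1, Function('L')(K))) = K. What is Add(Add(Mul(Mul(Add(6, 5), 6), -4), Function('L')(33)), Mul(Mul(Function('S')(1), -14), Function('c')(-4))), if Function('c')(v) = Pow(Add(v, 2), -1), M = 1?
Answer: -280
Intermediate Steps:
Function('L')(K) = Add(3, Mul(-1, K))
Function('c')(v) = Pow(Add(2, v), -1)
Function('S')(E) = 2 (Function('S')(E) = Add(3, Mul(-1, Pow(1, -1))) = Add(3, Mul(-1, 1)) = Add(3, -1) = 2)
Add(Add(Mul(Mul(Add(6, 5), 6), -4), Function('L')(33)), Mul(Mul(Function('S')(1), -14), Function('c')(-4))) = Add(Add(Mul(Mul(Add(6, 5), 6), -4), Add(3, Mul(-1, 33))), Mul(Mul(2, -14), Pow(Add(2, -4), -1))) = Add(Add(Mul(Mul(11, 6), -4), Add(3, -33)), Mul(-28, Pow(-2, -1))) = Add(Add(Mul(66, -4), -30), Mul(-28, Rational(-1, 2))) = Add(Add(-264, -30), 14) = Add(-294, 14) = -280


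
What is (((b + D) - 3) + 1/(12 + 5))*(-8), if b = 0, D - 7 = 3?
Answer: -960/17 ≈ -56.471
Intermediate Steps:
D = 10 (D = 7 + 3 = 10)
(((b + D) - 3) + 1/(12 + 5))*(-8) = (((0 + 10) - 3) + 1/(12 + 5))*(-8) = ((10 - 3) + 1/17)*(-8) = (7 + 1/17)*(-8) = (120/17)*(-8) = -960/17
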